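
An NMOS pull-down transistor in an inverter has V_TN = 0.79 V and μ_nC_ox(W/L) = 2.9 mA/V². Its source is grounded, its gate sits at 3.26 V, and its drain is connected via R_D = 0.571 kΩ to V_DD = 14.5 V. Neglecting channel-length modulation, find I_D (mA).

V_GS = V_G = 3.26 V, so V_ov = 3.26 − 0.79 = 2.47 V.
Assume saturation: I_D = ½ k_n V_ov² = 0.5 × 2.9 × 2.47² = 8.85 mA, giving V_DS = V_DD − I_D R_D = 14.5 − 8.85 × 0.571 = 9.45 V.
V_DS = 9.45 V ≥ V_ov = 2.47 V, confirming saturation.

I_D = 8.85 mA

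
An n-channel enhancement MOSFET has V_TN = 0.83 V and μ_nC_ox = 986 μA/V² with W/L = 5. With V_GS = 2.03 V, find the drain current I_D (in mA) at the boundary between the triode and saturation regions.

I_D = 3.55 mA

At the boundary V_DS = V_ov = V_GS − V_TN = 2.03 − 0.83 = 1.2 V.
k_n = μ_nC_ox · (W/L) = 4.93 mA/V².
I_D = ½ k_n V_ov² = 0.5 × 4.93 × 1.2² = 3.55 mA.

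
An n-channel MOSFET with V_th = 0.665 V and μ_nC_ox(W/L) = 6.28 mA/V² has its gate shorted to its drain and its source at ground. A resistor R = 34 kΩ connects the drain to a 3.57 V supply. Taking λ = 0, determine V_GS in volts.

V_GS = 0.825 V

With gate tied to drain, V_GS = V_DS ≥ V_GS − V_th, so the device is in saturation.
KCL at the drain: ½ k_n (V_GS − V_th)² = (V_DD − V_GS)/R.
Let x = V_GS − 0.665. Then 107 x² + x − 2.905 = 0, giving x = 0.16 V (positive root), so V_GS = 0.825 V.
I_D = (V_DD − V_GS)/R = (3.57 − 0.825) / 34 = 0.0807 mA.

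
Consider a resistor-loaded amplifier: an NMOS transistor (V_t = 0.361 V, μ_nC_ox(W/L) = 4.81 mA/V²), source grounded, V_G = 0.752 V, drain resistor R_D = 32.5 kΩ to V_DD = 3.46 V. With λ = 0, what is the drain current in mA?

I_D = 0.105 mA

V_GS = V_G = 0.752 V, so V_ov = 0.752 − 0.361 = 0.391 V.
Assume saturation: I_D = ½ k_n V_ov² = 0.5 × 4.81 × 0.391² = 0.368 mA, giving V_DS = V_DD − I_D R_D = 3.46 − 0.368 × 32.5 = -8.49 V.
But -8.49 V < V_ov = 0.391 V, so the device is actually in triode.
In triode I_D = k_n[V_ov V_DS − ½ V_DS²] and I_D = (V_DD − V_DS)/R_D. Equating: 78.2 V_DS² − 62.12 V_DS + 3.46 = 0, giving V_DS = 0.0603 V (the root below V_ov).
I_D = (3.46 − 0.0603) / 32.5 = 0.105 mA.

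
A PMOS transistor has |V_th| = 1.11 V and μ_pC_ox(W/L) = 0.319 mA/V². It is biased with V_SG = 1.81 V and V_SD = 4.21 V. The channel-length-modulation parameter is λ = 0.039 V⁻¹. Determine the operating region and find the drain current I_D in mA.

Saturation; I_D = 0.0910 mA

V_ov = V_SG − |V_th| = 1.81 − 1.11 = 0.7 V.
Since V_SD = 4.21 V ≥ V_ov = 0.7 V, the device is in saturation.
I_D = ½ k_p V_ov² (1 + λ V_SD) = 0.5 × 0.319 × 0.7² × (1 + 0.039 × 4.21) = 0.091 mA.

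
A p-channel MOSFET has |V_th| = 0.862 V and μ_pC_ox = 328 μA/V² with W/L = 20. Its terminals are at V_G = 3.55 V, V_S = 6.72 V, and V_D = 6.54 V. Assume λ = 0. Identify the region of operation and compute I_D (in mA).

V_SG = V_S − V_G = 6.72 − 3.55 = 3.17 V; V_SD = V_S − V_D = 6.72 − 6.54 = 0.18 V.
k_p = μ_pC_ox · (W/L) = 6.56 mA/V².
V_ov = V_SG − |V_th| = 3.17 − 0.862 = 2.31 V.
Since V_SD = 0.18 V < V_ov = 2.31 V, the device is in the triode region.
I_D = k_p [V_ov · V_SD − ½ V_SD²] = 6.56 × [2.31 × 0.18 − 0.5 × 0.18²] = 2.62 mA.

Triode; I_D = 2.62 mA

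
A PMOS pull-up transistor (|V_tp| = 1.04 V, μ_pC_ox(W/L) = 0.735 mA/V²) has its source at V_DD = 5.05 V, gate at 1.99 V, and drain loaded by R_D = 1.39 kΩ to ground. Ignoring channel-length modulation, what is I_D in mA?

V_SG = V_DD − V_G = 5.05 − 1.99 = 3.06 V, so V_ov = 3.06 − 1.04 = 2.02 V.
Assume saturation: I_D = ½ k_p V_ov² = 0.5 × 0.735 × 2.02² = 1.5 mA, giving V_SD = V_DD − I_D R_D = 5.05 − 1.5 × 1.39 = 2.97 V.
V_SD = 2.97 V ≥ V_ov = 2.02 V, confirming saturation.

I_D = 1.50 mA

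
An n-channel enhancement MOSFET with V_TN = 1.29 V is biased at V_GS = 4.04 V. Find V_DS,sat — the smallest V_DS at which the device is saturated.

V_DS,sat = 2.75 V

The boundary between triode and saturation is V_DS = V_GS − V_TN = V_ov.
V_ov = 4.04 − 1.29 = 2.75 V.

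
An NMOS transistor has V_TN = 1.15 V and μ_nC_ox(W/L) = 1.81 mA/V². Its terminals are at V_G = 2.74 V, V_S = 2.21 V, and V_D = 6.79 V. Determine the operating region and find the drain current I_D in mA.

Cutoff; I_D = 0 mA

V_GS = V_G − V_S = 2.74 − 2.21 = 0.53 V; V_DS = V_D − V_S = 6.79 − 2.21 = 4.58 V.
V_GS = 0.53 V < V_TN = 1.15 V, so the transistor is in cutoff.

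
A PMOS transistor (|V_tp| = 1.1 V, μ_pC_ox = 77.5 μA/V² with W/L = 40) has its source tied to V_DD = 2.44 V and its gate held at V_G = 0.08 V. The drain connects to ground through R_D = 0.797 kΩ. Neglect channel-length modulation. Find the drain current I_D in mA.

I_D = 2.09 mA

V_SG = V_DD − V_G = 2.44 − 0.08 = 2.36 V, so V_ov = 2.36 − 1.1 = 1.26 V.
k_p = μ_pC_ox · (W/L) = 3.1 mA/V².
Assume saturation: I_D = ½ k_p V_ov² = 0.5 × 3.1 × 1.26² = 2.46 mA, giving V_SD = V_DD − I_D R_D = 2.44 − 2.46 × 0.797 = 0.479 V.
But 0.479 V < V_ov = 1.26 V, so the device is actually in triode.
In triode I_D = k_p[V_ov V_SD − ½ V_SD²] and I_D = (V_DD − V_SD)/R_D. Equating: 1.24 V_SD² − 4.113 V_SD + 2.44 = 0, giving V_SD = 0.772 V (the root below V_ov).
I_D = (2.44 − 0.772) / 0.797 = 2.09 mA.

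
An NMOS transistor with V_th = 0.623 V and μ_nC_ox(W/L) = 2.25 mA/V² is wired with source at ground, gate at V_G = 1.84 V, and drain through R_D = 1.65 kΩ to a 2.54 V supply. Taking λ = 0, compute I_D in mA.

I_D = 1.19 mA

V_GS = V_G = 1.84 V, so V_ov = 1.84 − 0.623 = 1.22 V.
Assume saturation: I_D = ½ k_n V_ov² = 0.5 × 2.25 × 1.22² = 1.67 mA, giving V_DS = V_DD − I_D R_D = 2.54 − 1.67 × 1.65 = -0.209 V.
But -0.209 V < V_ov = 1.22 V, so the device is actually in triode.
In triode I_D = k_n[V_ov V_DS − ½ V_DS²] and I_D = (V_DD − V_DS)/R_D. Equating: 1.86 V_DS² − 5.518 V_DS + 2.54 = 0, giving V_DS = 0.569 V (the root below V_ov).
I_D = (2.54 − 0.569) / 1.65 = 1.19 mA.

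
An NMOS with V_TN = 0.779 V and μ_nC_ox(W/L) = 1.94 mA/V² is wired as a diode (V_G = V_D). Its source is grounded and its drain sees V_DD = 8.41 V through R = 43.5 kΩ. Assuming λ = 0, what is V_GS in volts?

V_GS = 1.19 V

With gate tied to drain, V_GS = V_DS ≥ V_GS − V_TN, so the device is in saturation.
KCL at the drain: ½ k_n (V_GS − V_TN)² = (V_DD − V_GS)/R.
Let x = V_GS − 0.779. Then 42.2 x² + x − 7.631 = 0, giving x = 0.414 V (positive root), so V_GS = 1.19 V.
I_D = (V_DD − V_GS)/R = (8.41 − 1.19) / 43.5 = 0.166 mA.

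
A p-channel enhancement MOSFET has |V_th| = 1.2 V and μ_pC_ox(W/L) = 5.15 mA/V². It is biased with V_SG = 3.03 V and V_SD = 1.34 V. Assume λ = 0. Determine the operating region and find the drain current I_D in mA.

Triode; I_D = 8.01 mA

V_ov = V_SG − |V_th| = 3.03 − 1.2 = 1.83 V.
Since V_SD = 1.34 V < V_ov = 1.83 V, the device is in the triode region.
I_D = k_p [V_ov · V_SD − ½ V_SD²] = 5.15 × [1.83 × 1.34 − 0.5 × 1.34²] = 8.01 mA.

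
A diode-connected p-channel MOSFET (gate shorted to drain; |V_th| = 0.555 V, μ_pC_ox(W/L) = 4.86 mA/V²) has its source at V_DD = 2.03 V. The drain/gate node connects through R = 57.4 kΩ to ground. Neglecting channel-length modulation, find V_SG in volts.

With gate tied to drain, V_SG = V_SD ≥ V_SG − |V_th|, so the device is in saturation.
KCL at the drain: ½ k_p (V_SG − |V_th|)² = (V_DD − V_SG)/R.
Let x = V_SG − 0.555. Then 139 x² + x − 1.475 = 0, giving x = 0.0993 V (positive root), so V_SG = 0.654 V.
I_D = (V_DD − V_SG)/R = (2.03 − 0.654) / 57.4 = 0.024 mA.

V_SG = 0.654 V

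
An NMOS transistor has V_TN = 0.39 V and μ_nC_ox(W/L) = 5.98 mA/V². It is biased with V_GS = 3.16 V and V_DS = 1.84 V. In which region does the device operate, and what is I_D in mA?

Triode; I_D = 20.4 mA

V_ov = V_GS − V_TN = 3.16 − 0.39 = 2.77 V.
Since V_DS = 1.84 V < V_ov = 2.77 V, the device is in the triode region.
I_D = k_n [V_ov · V_DS − ½ V_DS²] = 5.98 × [2.77 × 1.84 − 0.5 × 1.84²] = 20.4 mA.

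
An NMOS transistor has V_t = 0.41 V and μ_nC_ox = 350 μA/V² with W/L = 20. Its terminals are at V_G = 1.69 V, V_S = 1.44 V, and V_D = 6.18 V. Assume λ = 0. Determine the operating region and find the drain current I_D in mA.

Cutoff; I_D = 0 mA

V_GS = V_G − V_S = 1.69 − 1.44 = 0.25 V; V_DS = V_D − V_S = 6.18 − 1.44 = 4.74 V.
V_GS = 0.25 V < V_t = 0.41 V, so the transistor is in cutoff.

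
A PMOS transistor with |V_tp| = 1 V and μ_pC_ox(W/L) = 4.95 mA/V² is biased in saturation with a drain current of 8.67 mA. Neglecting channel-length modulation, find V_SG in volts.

V_SG = 2.87 V

In saturation I_D = ½ k_p (V_SG − |V_tp|)², so V_SG − |V_tp| = √(2 I_D / k_p) = √(2 × 8.67 / 4.95) = 1.87 V.
V_SG = 1 + 1.87 = 2.87 V.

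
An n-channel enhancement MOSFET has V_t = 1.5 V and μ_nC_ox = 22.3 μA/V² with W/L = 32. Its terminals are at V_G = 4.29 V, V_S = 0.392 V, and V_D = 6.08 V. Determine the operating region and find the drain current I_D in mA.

Saturation; I_D = 2.05 mA

V_GS = V_G − V_S = 4.29 − 0.392 = 3.9 V; V_DS = V_D − V_S = 6.08 − 0.392 = 5.69 V.
k_n = μ_nC_ox · (W/L) = 0.7136 mA/V².
V_ov = V_GS − V_t = 3.9 − 1.5 = 2.4 V.
Since V_DS = 5.69 V ≥ V_ov = 2.4 V, the device is in saturation.
I_D = ½ k_n V_ov² = 0.5 × 0.7136 × 2.4² = 2.05 mA.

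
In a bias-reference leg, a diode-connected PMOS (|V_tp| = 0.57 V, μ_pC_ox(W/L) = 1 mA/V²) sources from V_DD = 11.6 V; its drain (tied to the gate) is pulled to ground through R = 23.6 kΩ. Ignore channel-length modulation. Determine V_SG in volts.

With gate tied to drain, V_SG = V_SD ≥ V_SG − |V_tp|, so the device is in saturation.
KCL at the drain: ½ k_p (V_SG − |V_tp|)² = (V_DD − V_SG)/R.
Let x = V_SG − 0.57. Then 11.8 x² + x − 11.03 = 0, giving x = 0.925 V (positive root), so V_SG = 1.5 V.
I_D = (V_DD − V_SG)/R = (11.6 − 1.5) / 23.6 = 0.428 mA.

V_SG = 1.50 V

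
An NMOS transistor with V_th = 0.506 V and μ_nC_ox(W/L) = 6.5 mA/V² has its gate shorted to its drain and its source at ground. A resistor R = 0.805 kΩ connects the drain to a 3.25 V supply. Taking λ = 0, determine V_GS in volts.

With gate tied to drain, V_GS = V_DS ≥ V_GS − V_th, so the device is in saturation.
KCL at the drain: ½ k_n (V_GS − V_th)² = (V_DD − V_GS)/R.
Let x = V_GS − 0.506. Then 2.62 x² + x − 2.744 = 0, giving x = 0.851 V (positive root), so V_GS = 1.36 V.
I_D = (V_DD − V_GS)/R = (3.25 − 1.36) / 0.805 = 2.35 mA.

V_GS = 1.36 V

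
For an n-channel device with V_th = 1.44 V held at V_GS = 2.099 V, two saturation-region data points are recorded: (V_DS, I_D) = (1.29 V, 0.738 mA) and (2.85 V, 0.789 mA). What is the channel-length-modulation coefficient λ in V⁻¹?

λ = 0.0470 V⁻¹

With V_GS fixed, I_D ∝ (1 + λ V_DS) in saturation, so I_D2/I_D1 = (1 + λ V_DS2)/(1 + λ V_DS1).
0.789/0.738 = 1.069 = (1 + 2.85 λ)/(1 + 1.29 λ).
Solving: λ (I_D1 V_DS2 − I_D2 V_DS1) = I_D2 − I_D1, so λ = (0.789 − 0.738) / (0.738 × 2.85 − 0.789 × 1.29) = 0.051 / 1.09 = 0.047 V⁻¹.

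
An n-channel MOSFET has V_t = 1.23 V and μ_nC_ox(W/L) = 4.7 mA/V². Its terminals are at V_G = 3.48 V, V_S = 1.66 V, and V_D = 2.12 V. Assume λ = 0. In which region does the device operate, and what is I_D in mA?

Triode; I_D = 0.778 mA

V_GS = V_G − V_S = 3.48 − 1.66 = 1.82 V; V_DS = V_D − V_S = 2.12 − 1.66 = 0.46 V.
V_ov = V_GS − V_t = 1.82 − 1.23 = 0.59 V.
Since V_DS = 0.46 V < V_ov = 0.59 V, the device is in the triode region.
I_D = k_n [V_ov · V_DS − ½ V_DS²] = 4.7 × [0.59 × 0.46 − 0.5 × 0.46²] = 0.778 mA.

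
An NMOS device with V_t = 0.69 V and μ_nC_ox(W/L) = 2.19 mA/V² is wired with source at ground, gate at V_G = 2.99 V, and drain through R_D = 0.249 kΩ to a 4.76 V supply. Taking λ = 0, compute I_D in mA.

I_D = 5.79 mA

V_GS = V_G = 2.99 V, so V_ov = 2.99 − 0.69 = 2.3 V.
Assume saturation: I_D = ½ k_n V_ov² = 0.5 × 2.19 × 2.3² = 5.79 mA, giving V_DS = V_DD − I_D R_D = 4.76 − 5.79 × 0.249 = 3.32 V.
V_DS = 3.32 V ≥ V_ov = 2.3 V, confirming saturation.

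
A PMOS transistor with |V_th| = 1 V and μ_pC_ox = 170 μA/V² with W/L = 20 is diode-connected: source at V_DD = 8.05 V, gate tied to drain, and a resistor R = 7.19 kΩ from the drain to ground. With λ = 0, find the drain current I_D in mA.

I_D = 0.880 mA

With gate tied to drain, V_SG = V_SD ≥ V_SG − |V_th|, so the device is in saturation.
k_p = μ_pC_ox · (W/L) = 3.4 mA/V².
KCL at the drain: ½ k_p (V_SG − |V_th|)² = (V_DD − V_SG)/R.
Let x = V_SG − 1. Then 12.2 x² + x − 7.05 = 0, giving x = 0.72 V (positive root), so V_SG = 1.72 V.
I_D = (V_DD − V_SG)/R = (8.05 − 1.72) / 7.19 = 0.88 mA.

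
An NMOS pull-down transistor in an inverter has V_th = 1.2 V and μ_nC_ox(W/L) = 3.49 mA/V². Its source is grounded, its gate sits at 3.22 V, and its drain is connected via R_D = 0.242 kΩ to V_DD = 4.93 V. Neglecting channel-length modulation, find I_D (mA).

V_GS = V_G = 3.22 V, so V_ov = 3.22 − 1.2 = 2.02 V.
Assume saturation: I_D = ½ k_n V_ov² = 0.5 × 3.49 × 2.02² = 7.12 mA, giving V_DS = V_DD − I_D R_D = 4.93 − 7.12 × 0.242 = 3.21 V.
V_DS = 3.21 V ≥ V_ov = 2.02 V, confirming saturation.

I_D = 7.12 mA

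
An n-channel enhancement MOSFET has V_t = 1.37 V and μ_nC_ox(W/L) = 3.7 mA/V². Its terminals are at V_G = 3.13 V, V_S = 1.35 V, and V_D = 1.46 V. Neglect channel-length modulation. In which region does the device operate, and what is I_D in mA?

Triode; I_D = 0.144 mA

V_GS = V_G − V_S = 3.13 − 1.35 = 1.78 V; V_DS = V_D − V_S = 1.46 − 1.35 = 0.11 V.
V_ov = V_GS − V_t = 1.78 − 1.37 = 0.41 V.
Since V_DS = 0.11 V < V_ov = 0.41 V, the device is in the triode region.
I_D = k_n [V_ov · V_DS − ½ V_DS²] = 3.7 × [0.41 × 0.11 − 0.5 × 0.11²] = 0.144 mA.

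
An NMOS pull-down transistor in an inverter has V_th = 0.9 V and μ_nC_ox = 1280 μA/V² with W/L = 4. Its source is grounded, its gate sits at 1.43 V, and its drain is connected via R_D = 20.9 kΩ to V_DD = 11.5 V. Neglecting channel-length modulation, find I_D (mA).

I_D = 0.538 mA

V_GS = V_G = 1.43 V, so V_ov = 1.43 − 0.9 = 0.53 V.
k_n = μ_nC_ox · (W/L) = 5.12 mA/V².
Assume saturation: I_D = ½ k_n V_ov² = 0.5 × 5.12 × 0.53² = 0.719 mA, giving V_DS = V_DD − I_D R_D = 11.5 − 0.719 × 20.9 = -3.53 V.
But -3.53 V < V_ov = 0.53 V, so the device is actually in triode.
In triode I_D = k_n[V_ov V_DS − ½ V_DS²] and I_D = (V_DD − V_DS)/R_D. Equating: 53.5 V_DS² − 57.71 V_DS + 11.5 = 0, giving V_DS = 0.264 V (the root below V_ov).
I_D = (11.5 − 0.264) / 20.9 = 0.538 mA.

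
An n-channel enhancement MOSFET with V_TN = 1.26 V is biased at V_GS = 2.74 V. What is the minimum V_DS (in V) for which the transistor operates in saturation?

V_DS,sat = 1.48 V

The boundary between triode and saturation is V_DS = V_GS − V_TN = V_ov.
V_ov = 2.74 − 1.26 = 1.48 V.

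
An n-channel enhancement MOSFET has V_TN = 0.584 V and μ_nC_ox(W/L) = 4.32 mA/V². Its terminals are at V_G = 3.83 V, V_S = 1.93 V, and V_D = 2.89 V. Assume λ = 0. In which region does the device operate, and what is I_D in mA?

Triode; I_D = 3.47 mA

V_GS = V_G − V_S = 3.83 − 1.93 = 1.9 V; V_DS = V_D − V_S = 2.89 − 1.93 = 0.96 V.
V_ov = V_GS − V_TN = 1.9 − 0.584 = 1.32 V.
Since V_DS = 0.96 V < V_ov = 1.32 V, the device is in the triode region.
I_D = k_n [V_ov · V_DS − ½ V_DS²] = 4.32 × [1.32 × 0.96 − 0.5 × 0.96²] = 3.47 mA.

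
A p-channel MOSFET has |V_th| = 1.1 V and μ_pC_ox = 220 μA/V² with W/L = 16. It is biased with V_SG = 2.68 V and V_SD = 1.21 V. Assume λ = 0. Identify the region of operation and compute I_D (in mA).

Triode; I_D = 4.15 mA

k_p = μ_pC_ox · (W/L) = 3.52 mA/V².
V_ov = V_SG − |V_th| = 2.68 − 1.1 = 1.58 V.
Since V_SD = 1.21 V < V_ov = 1.58 V, the device is in the triode region.
I_D = k_p [V_ov · V_SD − ½ V_SD²] = 3.52 × [1.58 × 1.21 − 0.5 × 1.21²] = 4.15 mA.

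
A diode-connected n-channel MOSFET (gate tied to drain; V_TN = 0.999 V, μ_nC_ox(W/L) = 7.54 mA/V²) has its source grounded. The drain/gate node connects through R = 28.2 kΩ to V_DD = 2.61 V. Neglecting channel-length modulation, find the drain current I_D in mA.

I_D = 0.0529 mA

With gate tied to drain, V_GS = V_DS ≥ V_GS − V_TN, so the device is in saturation.
KCL at the drain: ½ k_n (V_GS − V_TN)² = (V_DD − V_GS)/R.
Let x = V_GS − 0.999. Then 106 x² + x − 1.611 = 0, giving x = 0.118 V (positive root), so V_GS = 1.12 V.
I_D = (V_DD − V_GS)/R = (2.61 − 1.12) / 28.2 = 0.0529 mA.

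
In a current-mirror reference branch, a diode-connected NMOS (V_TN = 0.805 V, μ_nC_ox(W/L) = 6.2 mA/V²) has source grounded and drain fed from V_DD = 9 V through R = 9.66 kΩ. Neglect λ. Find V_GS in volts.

With gate tied to drain, V_GS = V_DS ≥ V_GS − V_TN, so the device is in saturation.
KCL at the drain: ½ k_n (V_GS − V_TN)² = (V_DD − V_GS)/R.
Let x = V_GS − 0.805. Then 29.9 x² + x − 8.195 = 0, giving x = 0.507 V (positive root), so V_GS = 1.31 V.
I_D = (V_DD − V_GS)/R = (9 − 1.31) / 9.66 = 0.796 mA.

V_GS = 1.31 V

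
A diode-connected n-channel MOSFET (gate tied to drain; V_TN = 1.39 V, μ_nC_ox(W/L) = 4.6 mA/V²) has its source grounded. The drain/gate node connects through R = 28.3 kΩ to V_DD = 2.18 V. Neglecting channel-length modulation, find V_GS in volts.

With gate tied to drain, V_GS = V_DS ≥ V_GS − V_TN, so the device is in saturation.
KCL at the drain: ½ k_n (V_GS − V_TN)² = (V_DD − V_GS)/R.
Let x = V_GS − 1.39. Then 65.1 x² + x − 0.79 = 0, giving x = 0.103 V (positive root), so V_GS = 1.49 V.
I_D = (V_DD − V_GS)/R = (2.18 − 1.49) / 28.3 = 0.0243 mA.

V_GS = 1.49 V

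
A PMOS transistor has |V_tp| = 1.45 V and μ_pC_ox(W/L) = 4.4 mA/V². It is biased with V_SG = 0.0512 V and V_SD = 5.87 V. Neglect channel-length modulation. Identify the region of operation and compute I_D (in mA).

Cutoff; I_D = 0 mA

V_SG = 0.0512 V < |V_tp| = 1.45 V, so the transistor is in cutoff.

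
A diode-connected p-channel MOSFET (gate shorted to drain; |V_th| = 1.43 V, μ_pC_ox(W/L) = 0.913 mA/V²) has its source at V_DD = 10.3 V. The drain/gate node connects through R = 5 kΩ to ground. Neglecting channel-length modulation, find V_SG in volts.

With gate tied to drain, V_SG = V_SD ≥ V_SG − |V_th|, so the device is in saturation.
KCL at the drain: ½ k_p (V_SG − |V_th|)² = (V_DD − V_SG)/R.
Let x = V_SG − 1.43. Then 2.28 x² + x − 8.87 = 0, giving x = 1.76 V (positive root), so V_SG = 3.19 V.
I_D = (V_DD − V_SG)/R = (10.3 − 3.19) / 5 = 1.42 mA.

V_SG = 3.19 V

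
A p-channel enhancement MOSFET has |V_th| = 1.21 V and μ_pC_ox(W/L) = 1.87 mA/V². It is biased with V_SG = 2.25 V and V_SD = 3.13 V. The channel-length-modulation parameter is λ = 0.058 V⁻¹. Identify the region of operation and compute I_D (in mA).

Saturation; I_D = 1.19 mA

V_ov = V_SG − |V_th| = 2.25 − 1.21 = 1.04 V.
Since V_SD = 3.13 V ≥ V_ov = 1.04 V, the device is in saturation.
I_D = ½ k_p V_ov² (1 + λ V_SD) = 0.5 × 1.87 × 1.04² × (1 + 0.058 × 3.13) = 1.19 mA.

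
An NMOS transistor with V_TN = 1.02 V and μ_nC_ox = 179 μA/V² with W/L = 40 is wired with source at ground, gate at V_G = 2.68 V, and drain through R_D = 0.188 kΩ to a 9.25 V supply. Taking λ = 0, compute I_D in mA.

I_D = 9.87 mA

V_GS = V_G = 2.68 V, so V_ov = 2.68 − 1.02 = 1.66 V.
k_n = μ_nC_ox · (W/L) = 7.16 mA/V².
Assume saturation: I_D = ½ k_n V_ov² = 0.5 × 7.16 × 1.66² = 9.87 mA, giving V_DS = V_DD − I_D R_D = 9.25 − 9.87 × 0.188 = 7.4 V.
V_DS = 7.4 V ≥ V_ov = 1.66 V, confirming saturation.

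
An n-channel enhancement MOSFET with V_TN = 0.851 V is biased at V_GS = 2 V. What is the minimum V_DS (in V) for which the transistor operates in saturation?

The boundary between triode and saturation is V_DS = V_GS − V_TN = V_ov.
V_ov = 2 − 0.851 = 1.15 V.

V_DS,sat = 1.15 V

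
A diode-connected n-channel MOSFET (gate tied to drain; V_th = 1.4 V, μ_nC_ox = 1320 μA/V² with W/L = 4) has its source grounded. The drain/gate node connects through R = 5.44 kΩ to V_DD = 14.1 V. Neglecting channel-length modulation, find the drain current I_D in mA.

With gate tied to drain, V_GS = V_DS ≥ V_GS − V_th, so the device is in saturation.
k_n = μ_nC_ox · (W/L) = 5.28 mA/V².
KCL at the drain: ½ k_n (V_GS − V_th)² = (V_DD − V_GS)/R.
Let x = V_GS − 1.4. Then 14.4 x² + x − 12.7 = 0, giving x = 0.906 V (positive root), so V_GS = 2.31 V.
I_D = (V_DD − V_GS)/R = (14.1 − 2.31) / 5.44 = 2.17 mA.

I_D = 2.17 mA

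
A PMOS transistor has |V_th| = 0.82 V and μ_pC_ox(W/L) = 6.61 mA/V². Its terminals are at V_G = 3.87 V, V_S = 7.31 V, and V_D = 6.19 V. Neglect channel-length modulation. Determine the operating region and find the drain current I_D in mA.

V_SG = V_S − V_G = 7.31 − 3.87 = 3.44 V; V_SD = V_S − V_D = 7.31 − 6.19 = 1.12 V.
V_ov = V_SG − |V_th| = 3.44 − 0.82 = 2.62 V.
Since V_SD = 1.12 V < V_ov = 2.62 V, the device is in the triode region.
I_D = k_p [V_ov · V_SD − ½ V_SD²] = 6.61 × [2.62 × 1.12 − 0.5 × 1.12²] = 15.3 mA.

Triode; I_D = 15.3 mA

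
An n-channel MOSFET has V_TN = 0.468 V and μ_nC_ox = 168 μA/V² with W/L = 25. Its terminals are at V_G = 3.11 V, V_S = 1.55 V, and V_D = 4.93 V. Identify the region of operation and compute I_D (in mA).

Saturation; I_D = 2.50 mA

V_GS = V_G − V_S = 3.11 − 1.55 = 1.56 V; V_DS = V_D − V_S = 4.93 − 1.55 = 3.38 V.
k_n = μ_nC_ox · (W/L) = 4.2 mA/V².
V_ov = V_GS − V_TN = 1.56 − 0.468 = 1.09 V.
Since V_DS = 3.38 V ≥ V_ov = 1.09 V, the device is in saturation.
I_D = ½ k_n V_ov² = 0.5 × 4.2 × 1.09² = 2.5 mA.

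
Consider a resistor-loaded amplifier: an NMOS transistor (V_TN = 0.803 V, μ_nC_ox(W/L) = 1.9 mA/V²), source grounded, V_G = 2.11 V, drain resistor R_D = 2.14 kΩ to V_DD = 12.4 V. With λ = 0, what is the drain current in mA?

I_D = 1.62 mA

V_GS = V_G = 2.11 V, so V_ov = 2.11 − 0.803 = 1.31 V.
Assume saturation: I_D = ½ k_n V_ov² = 0.5 × 1.9 × 1.31² = 1.62 mA, giving V_DS = V_DD − I_D R_D = 12.4 − 1.62 × 2.14 = 8.93 V.
V_DS = 8.93 V ≥ V_ov = 1.31 V, confirming saturation.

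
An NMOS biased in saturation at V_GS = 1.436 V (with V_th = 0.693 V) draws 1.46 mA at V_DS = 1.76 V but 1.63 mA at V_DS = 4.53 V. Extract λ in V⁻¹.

With V_GS fixed, I_D ∝ (1 + λ V_DS) in saturation, so I_D2/I_D1 = (1 + λ V_DS2)/(1 + λ V_DS1).
1.63/1.46 = 1.116 = (1 + 4.53 λ)/(1 + 1.76 λ).
Solving: λ (I_D1 V_DS2 − I_D2 V_DS1) = I_D2 − I_D1, so λ = (1.63 − 1.46) / (1.46 × 4.53 − 1.63 × 1.76) = 0.17 / 3.75 = 0.0454 V⁻¹.

λ = 0.0454 V⁻¹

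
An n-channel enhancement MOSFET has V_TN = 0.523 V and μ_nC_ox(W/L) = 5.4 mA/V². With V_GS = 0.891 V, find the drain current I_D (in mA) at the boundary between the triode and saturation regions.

At the boundary V_DS = V_ov = V_GS − V_TN = 0.891 − 0.523 = 0.368 V.
I_D = ½ k_n V_ov² = 0.5 × 5.4 × 0.368² = 0.366 mA.

I_D = 0.366 mA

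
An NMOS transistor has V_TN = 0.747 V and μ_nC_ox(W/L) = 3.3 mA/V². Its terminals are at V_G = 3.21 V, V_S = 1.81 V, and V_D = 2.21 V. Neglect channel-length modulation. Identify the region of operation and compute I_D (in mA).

Triode; I_D = 0.598 mA

V_GS = V_G − V_S = 3.21 − 1.81 = 1.4 V; V_DS = V_D − V_S = 2.21 − 1.81 = 0.4 V.
V_ov = V_GS − V_TN = 1.4 − 0.747 = 0.653 V.
Since V_DS = 0.4 V < V_ov = 0.653 V, the device is in the triode region.
I_D = k_n [V_ov · V_DS − ½ V_DS²] = 3.3 × [0.653 × 0.4 − 0.5 × 0.4²] = 0.598 mA.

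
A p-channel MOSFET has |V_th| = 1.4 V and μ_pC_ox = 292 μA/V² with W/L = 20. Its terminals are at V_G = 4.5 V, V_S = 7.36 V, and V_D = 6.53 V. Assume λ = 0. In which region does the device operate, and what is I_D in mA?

Triode; I_D = 5.07 mA

V_SG = V_S − V_G = 7.36 − 4.5 = 2.86 V; V_SD = V_S − V_D = 7.36 − 6.53 = 0.83 V.
k_p = μ_pC_ox · (W/L) = 5.84 mA/V².
V_ov = V_SG − |V_th| = 2.86 − 1.4 = 1.46 V.
Since V_SD = 0.83 V < V_ov = 1.46 V, the device is in the triode region.
I_D = k_p [V_ov · V_SD − ½ V_SD²] = 5.84 × [1.46 × 0.83 − 0.5 × 0.83²] = 5.07 mA.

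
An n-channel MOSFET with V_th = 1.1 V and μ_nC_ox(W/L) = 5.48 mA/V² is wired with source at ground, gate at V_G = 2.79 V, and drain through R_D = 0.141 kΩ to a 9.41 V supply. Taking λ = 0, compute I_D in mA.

I_D = 7.83 mA

V_GS = V_G = 2.79 V, so V_ov = 2.79 − 1.1 = 1.69 V.
Assume saturation: I_D = ½ k_n V_ov² = 0.5 × 5.48 × 1.69² = 7.83 mA, giving V_DS = V_DD − I_D R_D = 9.41 − 7.83 × 0.141 = 8.31 V.
V_DS = 8.31 V ≥ V_ov = 1.69 V, confirming saturation.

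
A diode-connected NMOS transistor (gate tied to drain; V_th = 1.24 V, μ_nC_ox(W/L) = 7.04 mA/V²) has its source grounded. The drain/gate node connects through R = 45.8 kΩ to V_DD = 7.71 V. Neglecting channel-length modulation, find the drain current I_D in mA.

With gate tied to drain, V_GS = V_DS ≥ V_GS − V_th, so the device is in saturation.
KCL at the drain: ½ k_n (V_GS − V_th)² = (V_DD − V_GS)/R.
Let x = V_GS − 1.24. Then 161 x² + x − 6.47 = 0, giving x = 0.197 V (positive root), so V_GS = 1.44 V.
I_D = (V_DD − V_GS)/R = (7.71 − 1.44) / 45.8 = 0.137 mA.

I_D = 0.137 mA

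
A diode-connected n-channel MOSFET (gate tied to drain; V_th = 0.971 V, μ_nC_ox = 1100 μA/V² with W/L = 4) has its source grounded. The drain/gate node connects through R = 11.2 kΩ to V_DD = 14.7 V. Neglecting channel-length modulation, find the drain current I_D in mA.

With gate tied to drain, V_GS = V_DS ≥ V_GS − V_th, so the device is in saturation.
k_n = μ_nC_ox · (W/L) = 4.4 mA/V².
KCL at the drain: ½ k_n (V_GS − V_th)² = (V_DD − V_GS)/R.
Let x = V_GS − 0.971. Then 24.6 x² + x − 13.73 = 0, giving x = 0.726 V (positive root), so V_GS = 1.7 V.
I_D = (V_DD − V_GS)/R = (14.7 − 1.7) / 11.2 = 1.16 mA.

I_D = 1.16 mA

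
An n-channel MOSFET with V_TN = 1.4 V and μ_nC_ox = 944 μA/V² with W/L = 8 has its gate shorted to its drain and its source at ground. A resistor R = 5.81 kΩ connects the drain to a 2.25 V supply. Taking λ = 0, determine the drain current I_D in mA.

I_D = 0.116 mA

With gate tied to drain, V_GS = V_DS ≥ V_GS − V_TN, so the device is in saturation.
k_n = μ_nC_ox · (W/L) = 7.552 mA/V².
KCL at the drain: ½ k_n (V_GS − V_TN)² = (V_DD − V_GS)/R.
Let x = V_GS − 1.4. Then 21.9 x² + x − 0.85 = 0, giving x = 0.175 V (positive root), so V_GS = 1.58 V.
I_D = (V_DD − V_GS)/R = (2.25 − 1.58) / 5.81 = 0.116 mA.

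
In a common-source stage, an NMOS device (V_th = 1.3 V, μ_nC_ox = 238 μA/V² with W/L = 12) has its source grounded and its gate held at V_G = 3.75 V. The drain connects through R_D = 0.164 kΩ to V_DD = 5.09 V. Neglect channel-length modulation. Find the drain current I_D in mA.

V_GS = V_G = 3.75 V, so V_ov = 3.75 − 1.3 = 2.45 V.
k_n = μ_nC_ox · (W/L) = 2.856 mA/V².
Assume saturation: I_D = ½ k_n V_ov² = 0.5 × 2.856 × 2.45² = 8.57 mA, giving V_DS = V_DD − I_D R_D = 5.09 − 8.57 × 0.164 = 3.68 V.
V_DS = 3.68 V ≥ V_ov = 2.45 V, confirming saturation.

I_D = 8.57 mA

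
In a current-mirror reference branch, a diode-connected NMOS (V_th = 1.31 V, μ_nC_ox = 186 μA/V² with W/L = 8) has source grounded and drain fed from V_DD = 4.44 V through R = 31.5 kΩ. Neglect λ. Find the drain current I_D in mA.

With gate tied to drain, V_GS = V_DS ≥ V_GS − V_th, so the device is in saturation.
k_n = μ_nC_ox · (W/L) = 1.488 mA/V².
KCL at the drain: ½ k_n (V_GS − V_th)² = (V_DD − V_GS)/R.
Let x = V_GS − 1.31. Then 23.4 x² + x − 3.13 = 0, giving x = 0.345 V (positive root), so V_GS = 1.65 V.
I_D = (V_DD − V_GS)/R = (4.44 − 1.65) / 31.5 = 0.0884 mA.

I_D = 0.0884 mA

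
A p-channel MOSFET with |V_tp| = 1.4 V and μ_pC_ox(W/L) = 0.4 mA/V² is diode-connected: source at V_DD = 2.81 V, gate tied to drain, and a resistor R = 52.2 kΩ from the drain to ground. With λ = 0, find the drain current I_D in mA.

With gate tied to drain, V_SG = V_SD ≥ V_SG − |V_tp|, so the device is in saturation.
KCL at the drain: ½ k_p (V_SG − |V_tp|)² = (V_DD − V_SG)/R.
Let x = V_SG − 1.4. Then 10.4 x² + x − 1.41 = 0, giving x = 0.323 V (positive root), so V_SG = 1.72 V.
I_D = (V_DD − V_SG)/R = (2.81 − 1.72) / 52.2 = 0.0208 mA.

I_D = 0.0208 mA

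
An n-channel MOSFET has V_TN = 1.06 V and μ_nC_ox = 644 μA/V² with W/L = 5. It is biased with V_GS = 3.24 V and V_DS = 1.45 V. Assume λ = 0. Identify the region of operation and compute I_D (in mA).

Triode; I_D = 6.79 mA

k_n = μ_nC_ox · (W/L) = 3.22 mA/V².
V_ov = V_GS − V_TN = 3.24 − 1.06 = 2.18 V.
Since V_DS = 1.45 V < V_ov = 2.18 V, the device is in the triode region.
I_D = k_n [V_ov · V_DS − ½ V_DS²] = 3.22 × [2.18 × 1.45 − 0.5 × 1.45²] = 6.79 mA.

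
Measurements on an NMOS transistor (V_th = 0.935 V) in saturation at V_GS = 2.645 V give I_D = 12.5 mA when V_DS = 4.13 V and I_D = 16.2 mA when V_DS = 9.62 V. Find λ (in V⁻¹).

λ = 0.0694 V⁻¹

With V_GS fixed, I_D ∝ (1 + λ V_DS) in saturation, so I_D2/I_D1 = (1 + λ V_DS2)/(1 + λ V_DS1).
16.2/12.5 = 1.296 = (1 + 9.62 λ)/(1 + 4.13 λ).
Solving: λ (I_D1 V_DS2 − I_D2 V_DS1) = I_D2 − I_D1, so λ = (16.2 − 12.5) / (12.5 × 9.62 − 16.2 × 4.13) = 3.7 / 53.3 = 0.0694 V⁻¹.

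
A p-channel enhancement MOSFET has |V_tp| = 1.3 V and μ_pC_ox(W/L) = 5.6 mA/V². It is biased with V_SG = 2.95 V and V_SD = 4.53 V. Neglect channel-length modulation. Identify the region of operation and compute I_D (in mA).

V_ov = V_SG − |V_tp| = 2.95 − 1.3 = 1.65 V.
Since V_SD = 4.53 V ≥ V_ov = 1.65 V, the device is in saturation.
I_D = ½ k_p V_ov² = 0.5 × 5.6 × 1.65² = 7.62 mA.

Saturation; I_D = 7.62 mA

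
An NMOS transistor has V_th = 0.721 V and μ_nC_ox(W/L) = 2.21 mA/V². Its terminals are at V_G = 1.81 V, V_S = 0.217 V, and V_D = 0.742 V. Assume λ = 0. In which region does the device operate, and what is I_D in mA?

V_GS = V_G − V_S = 1.81 − 0.217 = 1.59 V; V_DS = V_D − V_S = 0.742 − 0.217 = 0.525 V.
V_ov = V_GS − V_th = 1.59 − 0.721 = 0.872 V.
Since V_DS = 0.525 V < V_ov = 0.872 V, the device is in the triode region.
I_D = k_n [V_ov · V_DS − ½ V_DS²] = 2.21 × [0.872 × 0.525 − 0.5 × 0.525²] = 0.707 mA.

Triode; I_D = 0.707 mA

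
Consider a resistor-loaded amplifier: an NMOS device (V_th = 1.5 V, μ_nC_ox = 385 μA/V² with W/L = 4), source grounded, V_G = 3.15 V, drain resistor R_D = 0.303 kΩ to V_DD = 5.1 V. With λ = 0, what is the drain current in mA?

V_GS = V_G = 3.15 V, so V_ov = 3.15 − 1.5 = 1.65 V.
k_n = μ_nC_ox · (W/L) = 1.54 mA/V².
Assume saturation: I_D = ½ k_n V_ov² = 0.5 × 1.54 × 1.65² = 2.1 mA, giving V_DS = V_DD − I_D R_D = 5.1 − 2.1 × 0.303 = 4.46 V.
V_DS = 4.46 V ≥ V_ov = 1.65 V, confirming saturation.

I_D = 2.10 mA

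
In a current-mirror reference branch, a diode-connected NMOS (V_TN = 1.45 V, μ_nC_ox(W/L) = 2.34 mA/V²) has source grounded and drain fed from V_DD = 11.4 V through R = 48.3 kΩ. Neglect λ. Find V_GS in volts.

With gate tied to drain, V_GS = V_DS ≥ V_GS − V_TN, so the device is in saturation.
KCL at the drain: ½ k_n (V_GS − V_TN)² = (V_DD − V_GS)/R.
Let x = V_GS − 1.45. Then 56.5 x² + x − 9.95 = 0, giving x = 0.411 V (positive root), so V_GS = 1.86 V.
I_D = (V_DD − V_GS)/R = (11.4 − 1.86) / 48.3 = 0.197 mA.

V_GS = 1.86 V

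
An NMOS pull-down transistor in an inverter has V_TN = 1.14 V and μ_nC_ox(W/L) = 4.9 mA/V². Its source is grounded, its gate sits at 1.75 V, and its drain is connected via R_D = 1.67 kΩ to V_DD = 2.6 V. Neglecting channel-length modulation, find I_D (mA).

V_GS = V_G = 1.75 V, so V_ov = 1.75 − 1.14 = 0.61 V.
Assume saturation: I_D = ½ k_n V_ov² = 0.5 × 4.9 × 0.61² = 0.912 mA, giving V_DS = V_DD − I_D R_D = 2.6 − 0.912 × 1.67 = 1.08 V.
V_DS = 1.08 V ≥ V_ov = 0.61 V, confirming saturation.

I_D = 0.912 mA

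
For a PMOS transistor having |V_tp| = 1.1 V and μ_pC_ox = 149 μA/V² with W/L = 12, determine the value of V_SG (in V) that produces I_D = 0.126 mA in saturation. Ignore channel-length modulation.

k_p = μ_pC_ox · (W/L) = 1.788 mA/V².
In saturation I_D = ½ k_p (V_SG − |V_tp|)², so V_SG − |V_tp| = √(2 I_D / k_p) = √(2 × 0.126 / 1.788) = 0.375 V.
V_SG = 1.1 + 0.375 = 1.48 V.

V_SG = 1.48 V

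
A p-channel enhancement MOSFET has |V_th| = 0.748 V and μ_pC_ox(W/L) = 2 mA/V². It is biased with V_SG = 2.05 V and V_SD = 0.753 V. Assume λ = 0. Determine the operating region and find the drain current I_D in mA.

Triode; I_D = 1.39 mA

V_ov = V_SG − |V_th| = 2.05 − 0.748 = 1.3 V.
Since V_SD = 0.753 V < V_ov = 1.3 V, the device is in the triode region.
I_D = k_p [V_ov · V_SD − ½ V_SD²] = 2 × [1.3 × 0.753 − 0.5 × 0.753²] = 1.39 mA.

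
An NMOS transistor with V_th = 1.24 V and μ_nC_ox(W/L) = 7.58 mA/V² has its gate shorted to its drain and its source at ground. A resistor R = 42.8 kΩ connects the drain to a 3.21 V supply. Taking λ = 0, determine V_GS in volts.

V_GS = 1.35 V

With gate tied to drain, V_GS = V_DS ≥ V_GS − V_th, so the device is in saturation.
KCL at the drain: ½ k_n (V_GS − V_th)² = (V_DD − V_GS)/R.
Let x = V_GS − 1.24. Then 162 x² + x − 1.97 = 0, giving x = 0.107 V (positive root), so V_GS = 1.35 V.
I_D = (V_DD − V_GS)/R = (3.21 − 1.35) / 42.8 = 0.0435 mA.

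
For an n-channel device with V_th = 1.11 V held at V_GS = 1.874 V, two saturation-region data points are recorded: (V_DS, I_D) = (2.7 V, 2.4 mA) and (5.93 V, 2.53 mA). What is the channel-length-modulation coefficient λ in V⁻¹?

With V_GS fixed, I_D ∝ (1 + λ V_DS) in saturation, so I_D2/I_D1 = (1 + λ V_DS2)/(1 + λ V_DS1).
2.53/2.4 = 1.054 = (1 + 5.93 λ)/(1 + 2.7 λ).
Solving: λ (I_D1 V_DS2 − I_D2 V_DS1) = I_D2 − I_D1, so λ = (2.53 − 2.4) / (2.4 × 5.93 − 2.53 × 2.7) = 0.13 / 7.4 = 0.0176 V⁻¹.

λ = 0.0176 V⁻¹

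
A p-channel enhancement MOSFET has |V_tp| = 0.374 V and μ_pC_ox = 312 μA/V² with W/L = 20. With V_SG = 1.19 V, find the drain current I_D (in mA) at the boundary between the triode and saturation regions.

At the boundary V_SD = V_ov = V_SG − |V_tp| = 1.19 − 0.374 = 0.816 V.
k_p = μ_pC_ox · (W/L) = 6.24 mA/V².
I_D = ½ k_p V_ov² = 0.5 × 6.24 × 0.816² = 2.08 mA.

I_D = 2.08 mA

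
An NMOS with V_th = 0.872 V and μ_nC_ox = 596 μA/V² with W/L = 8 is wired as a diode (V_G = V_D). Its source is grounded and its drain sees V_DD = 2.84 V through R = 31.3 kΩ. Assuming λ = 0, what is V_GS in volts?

With gate tied to drain, V_GS = V_DS ≥ V_GS − V_th, so the device is in saturation.
k_n = μ_nC_ox · (W/L) = 4.768 mA/V².
KCL at the drain: ½ k_n (V_GS − V_th)² = (V_DD − V_GS)/R.
Let x = V_GS − 0.872. Then 74.6 x² + x − 1.968 = 0, giving x = 0.156 V (positive root), so V_GS = 1.03 V.
I_D = (V_DD − V_GS)/R = (2.84 − 1.03) / 31.3 = 0.0579 mA.

V_GS = 1.03 V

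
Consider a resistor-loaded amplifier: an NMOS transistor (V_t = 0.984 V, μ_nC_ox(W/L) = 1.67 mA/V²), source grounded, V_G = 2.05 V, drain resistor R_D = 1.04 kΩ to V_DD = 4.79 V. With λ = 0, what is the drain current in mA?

I_D = 0.949 mA

V_GS = V_G = 2.05 V, so V_ov = 2.05 − 0.984 = 1.07 V.
Assume saturation: I_D = ½ k_n V_ov² = 0.5 × 1.67 × 1.07² = 0.949 mA, giving V_DS = V_DD − I_D R_D = 4.79 − 0.949 × 1.04 = 3.8 V.
V_DS = 3.8 V ≥ V_ov = 1.07 V, confirming saturation.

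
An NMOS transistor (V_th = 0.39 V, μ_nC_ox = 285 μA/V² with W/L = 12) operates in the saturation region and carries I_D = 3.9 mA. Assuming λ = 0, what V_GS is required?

k_n = μ_nC_ox · (W/L) = 3.42 mA/V².
In saturation I_D = ½ k_n (V_GS − V_th)², so V_GS − V_th = √(2 I_D / k_n) = √(2 × 3.9 / 3.42) = 1.51 V.
V_GS = 0.39 + 1.51 = 1.9 V.

V_GS = 1.90 V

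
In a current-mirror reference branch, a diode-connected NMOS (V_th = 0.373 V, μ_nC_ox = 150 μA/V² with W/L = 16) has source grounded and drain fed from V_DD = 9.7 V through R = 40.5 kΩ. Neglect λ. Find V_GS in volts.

V_GS = 0.801 V

With gate tied to drain, V_GS = V_DS ≥ V_GS − V_th, so the device is in saturation.
k_n = μ_nC_ox · (W/L) = 2.4 mA/V².
KCL at the drain: ½ k_n (V_GS − V_th)² = (V_DD − V_GS)/R.
Let x = V_GS − 0.373. Then 48.6 x² + x − 9.327 = 0, giving x = 0.428 V (positive root), so V_GS = 0.801 V.
I_D = (V_DD − V_GS)/R = (9.7 − 0.801) / 40.5 = 0.22 mA.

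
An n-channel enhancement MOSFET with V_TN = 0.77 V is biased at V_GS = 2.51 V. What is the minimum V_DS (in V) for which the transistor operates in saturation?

V_DS,sat = 1.74 V

The boundary between triode and saturation is V_DS = V_GS − V_TN = V_ov.
V_ov = 2.51 − 0.77 = 1.74 V.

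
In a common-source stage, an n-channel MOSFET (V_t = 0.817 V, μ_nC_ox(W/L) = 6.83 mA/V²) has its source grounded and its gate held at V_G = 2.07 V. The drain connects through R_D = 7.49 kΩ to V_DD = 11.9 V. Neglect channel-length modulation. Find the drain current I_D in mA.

I_D = 1.56 mA

V_GS = V_G = 2.07 V, so V_ov = 2.07 − 0.817 = 1.25 V.
Assume saturation: I_D = ½ k_n V_ov² = 0.5 × 6.83 × 1.25² = 5.36 mA, giving V_DS = V_DD − I_D R_D = 11.9 − 5.36 × 7.49 = -28.3 V.
But -28.3 V < V_ov = 1.25 V, so the device is actually in triode.
In triode I_D = k_n[V_ov V_DS − ½ V_DS²] and I_D = (V_DD − V_DS)/R_D. Equating: 25.6 V_DS² − 65.1 V_DS + 11.9 = 0, giving V_DS = 0.198 V (the root below V_ov).
I_D = (11.9 − 0.198) / 7.49 = 1.56 mA.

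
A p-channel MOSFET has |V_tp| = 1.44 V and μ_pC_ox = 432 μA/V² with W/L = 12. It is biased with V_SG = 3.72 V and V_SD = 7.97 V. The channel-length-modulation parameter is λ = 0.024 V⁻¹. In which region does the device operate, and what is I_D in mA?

k_p = μ_pC_ox · (W/L) = 5.184 mA/V².
V_ov = V_SG − |V_tp| = 3.72 − 1.44 = 2.28 V.
Since V_SD = 7.97 V ≥ V_ov = 2.28 V, the device is in saturation.
I_D = ½ k_p V_ov² (1 + λ V_SD) = 0.5 × 5.184 × 2.28² × (1 + 0.024 × 7.97) = 16.1 mA.

Saturation; I_D = 16.1 mA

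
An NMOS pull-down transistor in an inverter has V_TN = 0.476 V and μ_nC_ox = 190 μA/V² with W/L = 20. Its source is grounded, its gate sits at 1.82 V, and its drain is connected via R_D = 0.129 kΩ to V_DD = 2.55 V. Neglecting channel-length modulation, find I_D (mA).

I_D = 3.43 mA

V_GS = V_G = 1.82 V, so V_ov = 1.82 − 0.476 = 1.34 V.
k_n = μ_nC_ox · (W/L) = 3.8 mA/V².
Assume saturation: I_D = ½ k_n V_ov² = 0.5 × 3.8 × 1.34² = 3.43 mA, giving V_DS = V_DD − I_D R_D = 2.55 − 3.43 × 0.129 = 2.11 V.
V_DS = 2.11 V ≥ V_ov = 1.34 V, confirming saturation.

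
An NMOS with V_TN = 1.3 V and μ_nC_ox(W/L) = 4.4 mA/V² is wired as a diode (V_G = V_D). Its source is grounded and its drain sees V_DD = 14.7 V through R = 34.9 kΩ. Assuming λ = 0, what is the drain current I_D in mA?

I_D = 0.372 mA

With gate tied to drain, V_GS = V_DS ≥ V_GS − V_TN, so the device is in saturation.
KCL at the drain: ½ k_n (V_GS − V_TN)² = (V_DD − V_GS)/R.
Let x = V_GS − 1.3. Then 76.8 x² + x − 13.4 = 0, giving x = 0.411 V (positive root), so V_GS = 1.71 V.
I_D = (V_DD − V_GS)/R = (14.7 − 1.71) / 34.9 = 0.372 mA.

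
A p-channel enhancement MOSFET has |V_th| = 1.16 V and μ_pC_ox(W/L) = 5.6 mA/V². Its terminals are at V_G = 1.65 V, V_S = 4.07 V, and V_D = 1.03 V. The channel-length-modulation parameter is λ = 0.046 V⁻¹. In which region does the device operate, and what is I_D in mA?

Saturation; I_D = 5.07 mA

V_SG = V_S − V_G = 4.07 − 1.65 = 2.42 V; V_SD = V_S − V_D = 4.07 − 1.03 = 3.04 V.
V_ov = V_SG − |V_th| = 2.42 − 1.16 = 1.26 V.
Since V_SD = 3.04 V ≥ V_ov = 1.26 V, the device is in saturation.
I_D = ½ k_p V_ov² (1 + λ V_SD) = 0.5 × 5.6 × 1.26² × (1 + 0.046 × 3.04) = 5.07 mA.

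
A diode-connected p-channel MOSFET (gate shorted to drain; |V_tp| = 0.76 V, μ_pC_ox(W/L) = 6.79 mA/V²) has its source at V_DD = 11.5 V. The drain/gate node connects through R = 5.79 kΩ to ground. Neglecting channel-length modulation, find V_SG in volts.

With gate tied to drain, V_SG = V_SD ≥ V_SG − |V_tp|, so the device is in saturation.
KCL at the drain: ½ k_p (V_SG − |V_tp|)² = (V_DD − V_SG)/R.
Let x = V_SG − 0.76. Then 19.7 x² + x − 10.74 = 0, giving x = 0.714 V (positive root), so V_SG = 1.47 V.
I_D = (V_DD − V_SG)/R = (11.5 − 1.47) / 5.79 = 1.73 mA.

V_SG = 1.47 V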